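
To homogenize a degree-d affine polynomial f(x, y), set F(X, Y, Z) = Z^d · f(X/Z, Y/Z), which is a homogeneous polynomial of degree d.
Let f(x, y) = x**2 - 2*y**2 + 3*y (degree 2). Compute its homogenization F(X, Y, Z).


F(X, Y, Z) = X**2 - 2*Y**2 + 3*Y*Z

deg(f) = 2.
Substitute x = X/Z, y = Y/Z into f, then multiply by Z^2.
  monomial 1·x^2·y^0 ↦ 1·X^2·Y^0·Z^0.
  monomial -2·x^0·y^2 ↦ -2·X^0·Y^2·Z^0.
  monomial 3·x^0·y^1 ↦ 3·X^0·Y^1·Z^1.
Collecting: F(X, Y, Z) = X**2 - 2*Y**2 + 3*Y*Z.


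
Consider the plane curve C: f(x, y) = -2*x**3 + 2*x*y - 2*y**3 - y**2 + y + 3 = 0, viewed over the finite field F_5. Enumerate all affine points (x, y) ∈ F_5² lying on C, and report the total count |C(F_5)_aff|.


Affine F_5-points: {(0, 2), (4, 0)}; count = 2.

For each of the 25 pairs (x, y) ∈ F_5², evaluate f(x, y) mod 5. Record the zeros.
  x = 0: [0↦3, 1↦1, 2↦0, 3↦3, 4↦3]  zeros at y ∈ {2}
  x = 1: [0↦1, 1↦1, 2↦2, 3↦2, 4↦4]  zeros at y ∈ ∅
  x = 2: [0↦2, 1↦4, 2↦2, 3↦4, 4↦3]  zeros at y ∈ ∅
  x = 3: [0↦4, 1↦3, 2↦3, 3↦2, 4↦3]  zeros at y ∈ ∅
  x = 4: [0↦0, 1↦1, 2↦3, 3↦4, 4↦2]  zeros at y ∈ {0}
Collecting zeros: affine points = {(0, 2), (4, 0)}.
Total count |C(F_5)_aff| = 2.


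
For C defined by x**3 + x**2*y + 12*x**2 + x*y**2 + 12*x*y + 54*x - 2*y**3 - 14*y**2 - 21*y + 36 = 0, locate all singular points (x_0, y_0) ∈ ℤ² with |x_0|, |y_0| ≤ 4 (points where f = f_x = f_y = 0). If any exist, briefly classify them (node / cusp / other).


Singular points: {(-3, -3)}; classification: cusp.

Compute partial derivatives:
  f_x = 3*x**2 + 2*x*y + 24*x + y**2 + 12*y + 54.
  f_y = x**2 + 2*x*y + 12*x - 6*y**2 - 28*y - 21.
Scan x_0 ∈ {−4, ..., 4}. For each x_0, f_y(x_0, y) is a polynomial in y; find its integer roots y ∈ {−4, ..., 4}, then test f_x and f at those candidates.
  x = -4: f_y(-4, y) = -6*y**2 - 36*y - 53; no integer root y with |y| ≤ 4.
  x = -3: f_y(-3, y) = -6*y**2 - 34*y - 48; vanishes at y ∈ {-3}. (-3, -3): f_x = 0, f = 0 — SINGULAR.
  x = -2: f_y(-2, y) = -6*y**2 - 32*y - 41; no integer root y with |y| ≤ 4.
  x = -1: f_y(-1, y) = -6*y**2 - 30*y - 32; no integer root y with |y| ≤ 4.
  x = 0: f_y(0, y) = -6*y**2 - 28*y - 21; no integer root y with |y| ≤ 4.
  x = 1: f_y(1, y) = -6*y**2 - 26*y - 8; vanishes at y ∈ {-4}. (1, -4): f_x = 41 ≠ 0.
  x = 2: f_y(2, y) = -6*y**2 - 24*y + 7; no integer root y with |y| ≤ 4.
  x = 3: f_y(3, y) = -6*y**2 - 22*y + 24; no integer root y with |y| ≤ 4.
  x = 4: f_y(4, y) = -6*y**2 - 20*y + 43; no integer root y with |y| ≤ 4.
Only singular point on the grid: (-3, -3).
Classify: substitute x = -3 + u, y = -3 + v and expand: f = u**3 + u**2*v + u*v**2 - 2*v**3 + v**2.
No constant or linear terms (consistent with a singular point). Quadratic part: v**2. Cubic part: u**3 + u**2*v + u*v**2 - 2*v**3.
The quadratic part v**2 is a perfect square, so there is a single (double) tangent line v = 0, i.e. y = -3. Restricting the cubic part to that line (v = 0) leaves u**3 ≠ 0, so f is not divisible by v and the branch is v² ≈ -u**3 to lowest order — this is a cusp.
Classification: cusp.


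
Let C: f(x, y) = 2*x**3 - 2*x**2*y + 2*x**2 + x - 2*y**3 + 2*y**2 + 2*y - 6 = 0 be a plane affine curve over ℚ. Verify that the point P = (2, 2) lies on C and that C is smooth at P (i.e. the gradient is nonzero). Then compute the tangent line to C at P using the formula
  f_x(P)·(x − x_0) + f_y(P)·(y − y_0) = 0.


Tangent line at P: 17*x - 22*y + 10 = 0.

Step 1: f(2, 2) = 0, so P lies on C.
Step 2: partial derivatives
  f_x(x, y) = 6*x**2 - 4*x*y + 4*x + 1, f_y(x, y) = -2*x**2 - 6*y**2 + 4*y + 2.
  f_x(P) = 17, f_y(P) = -22 (gradient nonzero, so P is smooth).
Step 3: tangent line at P: 17·(x − 2) + -22·(y − 2) = 0.
Expanding: 17*x - 22*y + 10 = 0.


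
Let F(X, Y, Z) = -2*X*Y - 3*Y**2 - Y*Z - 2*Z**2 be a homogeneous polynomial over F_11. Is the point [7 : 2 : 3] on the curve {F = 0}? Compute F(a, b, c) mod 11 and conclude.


F(7,2,3) ≡ 2 (mod 11); P is NOT on the curve.

Evaluate F(7, 2, 3) term-by-term (mod 11).
  -2*X*Y ↦ -2·7·2·1 = -28
  -3*Y**2 ↦ -3·1·4·1 = -12
  -Y*Z ↦ -1·1·2·3 = -6
  -2*Z**2 ↦ -2·1·1·9 = -18
Sum: F(7, 2, 3) = (-28) + (-12) + (-6) + (-18) = -64.
Reducing mod 11: -64 ≡ 2 (mod 11).
Since F(a, b, c) ≡ 2 ≠ 0 (mod 11), P does NOT lie on the curve.


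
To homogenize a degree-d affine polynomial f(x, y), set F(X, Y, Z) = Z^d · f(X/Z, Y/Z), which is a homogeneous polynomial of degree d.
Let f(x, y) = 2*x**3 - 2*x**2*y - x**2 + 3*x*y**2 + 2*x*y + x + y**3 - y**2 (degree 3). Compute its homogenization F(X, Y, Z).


F(X, Y, Z) = 2*X**3 - 2*X**2*Y - X**2*Z + 3*X*Y**2 + 2*X*Y*Z + X*Z**2 + Y**3 - Y**2*Z

deg(f) = 3.
Substitute x = X/Z, y = Y/Z into f, then multiply by Z^3.
  monomial 2·x^3·y^0 ↦ 2·X^3·Y^0·Z^0.
  monomial -2·x^2·y^1 ↦ -2·X^2·Y^1·Z^0.
  monomial -1·x^2·y^0 ↦ -1·X^2·Y^0·Z^1.
  monomial 3·x^1·y^2 ↦ 3·X^1·Y^2·Z^0.
  monomial 2·x^1·y^1 ↦ 2·X^1·Y^1·Z^1.
  monomial 1·x^1·y^0 ↦ 1·X^1·Y^0·Z^2.
  monomial 1·x^0·y^3 ↦ 1·X^0·Y^3·Z^0.
  monomial -1·x^0·y^2 ↦ -1·X^0·Y^2·Z^1.
Collecting: F(X, Y, Z) = 2*X**3 - 2*X**2*Y - X**2*Z + 3*X*Y**2 + 2*X*Y*Z + X*Z**2 + Y**3 - Y**2*Z.


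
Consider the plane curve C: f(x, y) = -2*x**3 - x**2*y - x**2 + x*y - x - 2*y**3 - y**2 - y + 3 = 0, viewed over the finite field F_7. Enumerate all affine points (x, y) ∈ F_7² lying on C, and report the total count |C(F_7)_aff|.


Affine F_7-points: {(0, 3), (2, 3), (2, 4), (3, 0), (3, 3), (4, 1), (5, 1), (6, 2)}; count = 8.

For each of the 49 pairs (x, y) ∈ F_7², evaluate f(x, y) mod 7. Record the zeros.
  x = 0: [0↦3, 1↦6, 2↦2, 3↦0, 4↦2, 5↦3, 6↦5]  zeros at y ∈ {3}
  x = 1: [0↦6, 1↦2, 2↦5, 3↦3, 4↦5, 5↦6, 6↦1]  zeros at y ∈ ∅
  x = 2: [0↦2, 1↦3, 2↦4, 3↦0, 4↦0, 5↦6, 6↦6]  zeros at y ∈ {3, 4}
  x = 3: [0↦0, 1↦4, 2↦1, 3↦0, 4↦3, 5↦5, 6↦1]  zeros at y ∈ {0, 3}
  x = 4: [0↦2, 1↦0, 2↦5, 3↦5, 4↦2, 5↦5, 6↦2]  zeros at y ∈ {1}
  x = 5: [0↦3, 1↦0, 2↦4, 3↦3, 4↦6, 5↦1, 6↦4]  zeros at y ∈ {1}
  x = 6: [0↦5, 1↦6, 2↦0, 3↦3, 4↦3, 5↦2, 6↦2]  zeros at y ∈ {2}
Collecting zeros: affine points = {(0, 3), (2, 3), (2, 4), (3, 0), (3, 3), (4, 1), (5, 1), (6, 2)}.
Total count |C(F_7)_aff| = 8.


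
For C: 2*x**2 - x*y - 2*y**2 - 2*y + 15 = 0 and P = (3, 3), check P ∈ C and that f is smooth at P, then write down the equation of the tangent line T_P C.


Tangent line at P: 9*x - 17*y + 24 = 0.

Step 1: f(3, 3) = 0, so P lies on C.
Step 2: partial derivatives
  f_x(x, y) = 4*x - y, f_y(x, y) = -x - 4*y - 2.
  f_x(P) = 9, f_y(P) = -17 (gradient nonzero, so P is smooth).
Step 3: tangent line at P: 9·(x − 3) + -17·(y − 3) = 0.
Expanding: 9*x - 17*y + 24 = 0.


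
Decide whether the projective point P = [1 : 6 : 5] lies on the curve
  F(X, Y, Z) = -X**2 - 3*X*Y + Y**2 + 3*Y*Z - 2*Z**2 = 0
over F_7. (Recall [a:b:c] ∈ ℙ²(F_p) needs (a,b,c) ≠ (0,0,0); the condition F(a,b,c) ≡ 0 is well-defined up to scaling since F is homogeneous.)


F(1,6,5) ≡ 1 (mod 7); P is NOT on the curve.

Evaluate F(1, 6, 5) term-by-term (mod 7).
  -X**2 ↦ -1·1·1·1 = -1
  -3*X*Y ↦ -3·1·6·1 = -18
  Y**2 ↦ 1·1·36·1 = 36
  3*Y*Z ↦ 3·1·6·5 = 90
  -2*Z**2 ↦ -2·1·1·25 = -50
Sum: F(1, 6, 5) = (-1) + (-18) + (36) + (90) + (-50) = 57.
Reducing mod 7: 57 ≡ 1 (mod 7).
Since F(a, b, c) ≡ 1 ≠ 0 (mod 7), P does NOT lie on the curve.


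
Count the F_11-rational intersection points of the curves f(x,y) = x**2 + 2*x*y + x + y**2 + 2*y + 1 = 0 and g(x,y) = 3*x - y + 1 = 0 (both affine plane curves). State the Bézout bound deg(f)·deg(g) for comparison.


Common zeros: ∅; count = 0; Bézout bound = 2.

deg(f) = 2, deg(g) = 1, so Bézout bound = 2.
Scan x ∈ F_11. For each x, list the y ∈ F_11 with f(x, y) ≡ 0 and those with g(x, y) ≡ 0 (mod 11); the common zeros in that column are the intersection.
  x = 0: f ≡ 0 at y ∈ {10}; g ≡ 0 at y ∈ {1}; common: ∅.
  x = 1: f ≡ 0 at y ∈ {8, 10}; g ≡ 0 at y ∈ {4}; common: ∅.
  x = 2: f ≡ 0 at y ∈ ∅; g ≡ 0 at y ∈ {7}; common: ∅.
  x = 3: f ≡ 0 at y ∈ {1, 2}; g ≡ 0 at y ∈ {10}; common: ∅.
  x = 4: f ≡ 0 at y ∈ {4, 8}; g ≡ 0 at y ∈ {2}; common: ∅.
  x = 5: f ≡ 0 at y ∈ {1, 9}; g ≡ 0 at y ∈ {5}; common: ∅.
  x = 6: f ≡ 0 at y ∈ ∅; g ≡ 0 at y ∈ {8}; common: ∅.
  x = 7: f ≡ 0 at y ∈ ∅; g ≡ 0 at y ∈ {0}; common: ∅.
  x = 8: f ≡ 0 at y ∈ ∅; g ≡ 0 at y ∈ {3}; common: ∅.
  x = 9: f ≡ 0 at y ∈ {4, 9}; g ≡ 0 at y ∈ {6}; common: ∅.
  x = 10: f ≡ 0 at y ∈ ∅; g ≡ 0 at y ∈ {9}; common: ∅.
Collecting: common zeros = ∅, so the count is 0.
Comparison with the Bézout bound: 0 ≤ 2 = deg(f)·deg(g), as expected for curves with no common component (the affine F_11-count falls short of the bound because intersections may lie at infinity, over extension fields, or carry multiplicity).


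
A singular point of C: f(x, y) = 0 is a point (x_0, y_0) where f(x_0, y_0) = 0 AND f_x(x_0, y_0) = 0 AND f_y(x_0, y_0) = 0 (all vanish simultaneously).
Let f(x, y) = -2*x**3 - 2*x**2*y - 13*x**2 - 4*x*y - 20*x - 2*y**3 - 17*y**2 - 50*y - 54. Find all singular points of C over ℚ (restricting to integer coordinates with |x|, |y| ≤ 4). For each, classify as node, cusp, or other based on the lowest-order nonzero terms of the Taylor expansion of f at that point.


Singular points: {(-1, -3)}; classification: node.

Compute partial derivatives:
  f_x = -6*x**2 - 4*x*y - 26*x - 4*y - 20.
  f_y = -2*x**2 - 4*x - 6*y**2 - 34*y - 50.
Scan x_0 ∈ {−4, ..., 4}. For each x_0, f_y(x_0, y) is a polynomial in y; find its integer roots y ∈ {−4, ..., 4}, then test f_x and f at those candidates.
  x = -4: f_y(-4, y) = -6*y**2 - 34*y - 66; no integer root y with |y| ≤ 4.
  x = -3: f_y(-3, y) = -6*y**2 - 34*y - 56; no integer root y with |y| ≤ 4.
  x = -2: f_y(-2, y) = -6*y**2 - 34*y - 50; no integer root y with |y| ≤ 4.
  x = -1: f_y(-1, y) = -6*y**2 - 34*y - 48; vanishes at y ∈ {-3}. (-1, -3): f_x = 0, f = 0 — SINGULAR.
  x = 0: f_y(0, y) = -6*y**2 - 34*y - 50; no integer root y with |y| ≤ 4.
  x = 1: f_y(1, y) = -6*y**2 - 34*y - 56; no integer root y with |y| ≤ 4.
  x = 2: f_y(2, y) = -6*y**2 - 34*y - 66; no integer root y with |y| ≤ 4.
  x = 3: f_y(3, y) = -6*y**2 - 34*y - 80; no integer root y with |y| ≤ 4.
  x = 4: f_y(4, y) = -6*y**2 - 34*y - 98; no integer root y with |y| ≤ 4.
Only singular point on the grid: (-1, -3).
Classify: substitute x = -1 + u, y = -3 + v and expand: f = -2*u**3 - 2*u**2*v - u**2 - 2*v**3 + v**2.
No constant or linear terms (consistent with a singular point). Quadratic part: -u**2 + v**2. Cubic part: -2*u**3 - 2*u**2*v - 2*v**3.
The quadratic part v**2 - u**2 = (v − u)(v + u) splits into two distinct linear factors, so there are two distinct tangent lines y − -3 = ±(x − -1) — this is a node (ordinary double point).
Classification: node.


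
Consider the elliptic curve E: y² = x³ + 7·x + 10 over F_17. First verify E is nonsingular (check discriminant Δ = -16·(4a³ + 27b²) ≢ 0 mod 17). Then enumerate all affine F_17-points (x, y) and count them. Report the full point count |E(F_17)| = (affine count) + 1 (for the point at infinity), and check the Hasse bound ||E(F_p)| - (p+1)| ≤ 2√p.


Affine points = {(1, 1), (1, 16), (2, 7), (2, 10), (4, 0), (5, 0), (6, 8), (6, 9), (8, 0), (10, 3), (10, 14), (14, 8), (14, 9), (16, 6), (16, 11)}; affine count = 15; |E(F_17)| = 16.

Discriminant check: Δ ∝ 4a³ + 27b² = 4·7³ + 27·10² = 4·343 + 27·100 ≡ 9 (mod 17). Nonzero ⇒ E is nonsingular.
For each x ∈ F_17, compute rhs = x³ + 7·x + 10 mod 17, then count y ∈ F_17 with y² ≡ rhs.
  x = 0: rhs = 10, matching y values: none (0 points).
  x = 1: rhs = 1, matching y values: 1, 16 (2 points).
  x = 2: rhs = 15, matching y values: 7, 10 (2 points).
  x = 3: rhs = 7, matching y values: none (0 points).
  x = 4: rhs = 0, matching y values: 0 (1 points).
  x = 5: rhs = 0, matching y values: 0 (1 points).
  x = 6: rhs = 13, matching y values: 8, 9 (2 points).
  x = 7: rhs = 11, matching y values: none (0 points).
  x = 8: rhs = 0, matching y values: 0 (1 points).
  x = 9: rhs = 3, matching y values: none (0 points).
  x = 10: rhs = 9, matching y values: 3, 14 (2 points).
  x = 11: rhs = 7, matching y values: none (0 points).
  x = 12: rhs = 3, matching y values: none (0 points).
  x = 13: rhs = 3, matching y values: none (0 points).
  x = 14: rhs = 13, matching y values: 8, 9 (2 points).
  x = 15: rhs = 5, matching y values: none (0 points).
  x = 16: rhs = 2, matching y values: 6, 11 (2 points).
Total affine count: 15.
Full point count |E(F_17)| = 15 + 1 = 16.
Hasse bound: |16 − (17+1)| = |-2| = 2 ≤ 2√17 ≈ 8.2462 ✓.


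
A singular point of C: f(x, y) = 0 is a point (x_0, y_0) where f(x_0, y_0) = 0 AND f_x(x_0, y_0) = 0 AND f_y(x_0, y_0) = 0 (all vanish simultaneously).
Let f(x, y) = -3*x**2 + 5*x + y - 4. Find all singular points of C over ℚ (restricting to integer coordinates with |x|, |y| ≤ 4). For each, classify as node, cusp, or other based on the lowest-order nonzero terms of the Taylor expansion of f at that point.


No singular points in the scanned grid; C is smooth there.

Compute partial derivatives:
  f_x = 5 - 6*x.
  f_y = 1.
f_y = 1 is a nonzero constant, so f_y never vanishes: no point (x, y) can satisfy f = f_x = f_y = 0. In particular no (x, y) ∈ {−4, ..., 4}² is singular; the curve is smooth.


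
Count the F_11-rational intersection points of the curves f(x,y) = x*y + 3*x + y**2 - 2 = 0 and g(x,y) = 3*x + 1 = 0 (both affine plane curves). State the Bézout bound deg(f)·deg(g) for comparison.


Common zeros: ∅; count = 0; Bézout bound = 2.

deg(f) = 2, deg(g) = 1, so Bézout bound = 2.
Scan x ∈ F_11. For each x, list the y ∈ F_11 with f(x, y) ≡ 0 and those with g(x, y) ≡ 0 (mod 11); the common zeros in that column are the intersection.
  x = 0: f ≡ 0 at y ∈ ∅; g ≡ 0 at y ∈ ∅; common: ∅.
  x = 1: f ≡ 0 at y ∈ ∅; g ≡ 0 at y ∈ ∅; common: ∅.
  x = 2: f ≡ 0 at y ∈ ∅; g ≡ 0 at y ∈ ∅; common: ∅.
  x = 3: f ≡ 0 at y ∈ {1, 7}; g ≡ 0 at y ∈ ∅; common: ∅.
  x = 4: f ≡ 0 at y ∈ {2, 5}; g ≡ 0 at y ∈ ∅; common: ∅.
  x = 5: f ≡ 0 at y ∈ ∅; g ≡ 0 at y ∈ ∅; common: ∅.
  x = 6: f ≡ 0 at y ∈ {6, 10}; g ≡ 0 at y ∈ ∅; common: ∅.
  x = 7: f ≡ 0 at y ∈ ∅; g ≡ 0 at y ∈ {0, 1, 2, 3, 4, 5, 6, 7, 8, 9, 10}; common: ∅.
  x = 8: f ≡ 0 at y ∈ {0, 3}; g ≡ 0 at y ∈ ∅; common: ∅.
  x = 9: f ≡ 0 at y ∈ {4, 9}; g ≡ 0 at y ∈ ∅; common: ∅.
  x = 10: f ≡ 0 at y ∈ ∅; g ≡ 0 at y ∈ ∅; common: ∅.
Collecting: common zeros = ∅, so the count is 0.
Comparison with the Bézout bound: 0 ≤ 2 = deg(f)·deg(g), as expected for curves with no common component (the affine F_11-count falls short of the bound because intersections may lie at infinity, over extension fields, or carry multiplicity).


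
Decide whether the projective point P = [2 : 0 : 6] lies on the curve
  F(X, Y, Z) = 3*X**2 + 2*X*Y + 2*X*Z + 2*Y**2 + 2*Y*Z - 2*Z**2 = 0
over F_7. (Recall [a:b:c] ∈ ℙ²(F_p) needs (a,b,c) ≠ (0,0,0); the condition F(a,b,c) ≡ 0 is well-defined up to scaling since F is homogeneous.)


F(2,0,6) ≡ 6 (mod 7); P is NOT on the curve.

Evaluate F(2, 0, 6) term-by-term (mod 7).
  3*X**2 ↦ 3·4·1·1 = 12
  2*X*Y ↦ 2·2·0·1 = 0
  2*X*Z ↦ 2·2·1·6 = 24
  2*Y**2 ↦ 2·1·0·1 = 0
  2*Y*Z ↦ 2·1·0·6 = 0
  -2*Z**2 ↦ -2·1·1·36 = -72
Sum: F(2, 0, 6) = (12) + (0) + (24) + (0) + (0) + (-72) = -36.
Reducing mod 7: -36 ≡ 6 (mod 7).
Since F(a, b, c) ≡ 6 ≠ 0 (mod 7), P does NOT lie on the curve.


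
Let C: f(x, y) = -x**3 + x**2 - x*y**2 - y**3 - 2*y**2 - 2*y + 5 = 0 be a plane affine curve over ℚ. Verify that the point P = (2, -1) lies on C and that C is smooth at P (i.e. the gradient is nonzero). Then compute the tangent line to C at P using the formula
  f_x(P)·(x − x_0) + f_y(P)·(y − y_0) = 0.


Tangent line at P: -9*x + 3*y + 21 = 0.

Step 1: f(2, -1) = 0, so P lies on C.
Step 2: partial derivatives
  f_x(x, y) = -3*x**2 + 2*x - y**2, f_y(x, y) = -2*x*y - 3*y**2 - 4*y - 2.
  f_x(P) = -9, f_y(P) = 3 (gradient nonzero, so P is smooth).
Step 3: tangent line at P: -9·(x − 2) + 3·(y − -1) = 0.
Expanding: -9*x + 3*y + 21 = 0.


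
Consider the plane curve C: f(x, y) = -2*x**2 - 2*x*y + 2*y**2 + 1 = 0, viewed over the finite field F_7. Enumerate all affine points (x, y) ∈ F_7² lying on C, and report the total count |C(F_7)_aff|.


Affine F_7-points: {(2, 0), (2, 2), (3, 1), (3, 2), (4, 5), (4, 6), (5, 0), (5, 5)}; count = 8.

For each of the 49 pairs (x, y) ∈ F_7², evaluate f(x, y) mod 7. Record the zeros.
  x = 0: [0↦1, 1↦3, 2↦2, 3↦5, 4↦5, 5↦2, 6↦3]  zeros at y ∈ ∅
  x = 1: [0↦6, 1↦6, 2↦3, 3↦4, 4↦2, 5↦4, 6↦3]  zeros at y ∈ ∅
  x = 2: [0↦0, 1↦5, 2↦0, 3↦6, 4↦2, 5↦2, 6↦6]  zeros at y ∈ {0, 2}
  x = 3: [0↦4, 1↦0, 2↦0, 3↦4, 4↦5, 5↦3, 6↦5]  zeros at y ∈ {1, 2}
  x = 4: [0↦4, 1↦5, 2↦3, 3↦5, 4↦4, 5↦0, 6↦0]  zeros at y ∈ {5, 6}
  x = 5: [0↦0, 1↦6, 2↦2, 3↦2, 4↦6, 5↦0, 6↦5]  zeros at y ∈ {0, 5}
  x = 6: [0↦6, 1↦3, 2↦4, 3↦2, 4↦4, 5↦3, 6↦6]  zeros at y ∈ ∅
Collecting zeros: affine points = {(2, 0), (2, 2), (3, 1), (3, 2), (4, 5), (4, 6), (5, 0), (5, 5)}.
Total count |C(F_7)_aff| = 8.


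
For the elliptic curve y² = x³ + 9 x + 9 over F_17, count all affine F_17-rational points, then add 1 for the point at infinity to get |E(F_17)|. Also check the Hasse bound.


Affine points = {(0, 3), (0, 14), (1, 6), (1, 11), (2, 1), (2, 16), (5, 3), (5, 14), (8, 7), (8, 10), (12, 3), (12, 14), (15, 0), (16, 4), (16, 13)}; affine count = 15; |E(F_17)| = 16.

Discriminant check: Δ ∝ 4a³ + 27b² = 4·9³ + 27·9² = 4·729 + 27·81 ≡ 3 (mod 17). Nonzero ⇒ E is nonsingular.
For each x ∈ F_17, compute rhs = x³ + 9·x + 9 mod 17, then count y ∈ F_17 with y² ≡ rhs.
  x = 0: rhs = 9, matching y values: 3, 14 (2 points).
  x = 1: rhs = 2, matching y values: 6, 11 (2 points).
  x = 2: rhs = 1, matching y values: 1, 16 (2 points).
  x = 3: rhs = 12, matching y values: none (0 points).
  x = 4: rhs = 7, matching y values: none (0 points).
  x = 5: rhs = 9, matching y values: 3, 14 (2 points).
  x = 6: rhs = 7, matching y values: none (0 points).
  x = 7: rhs = 7, matching y values: none (0 points).
  x = 8: rhs = 15, matching y values: 7, 10 (2 points).
  x = 9: rhs = 3, matching y values: none (0 points).
  x = 10: rhs = 11, matching y values: none (0 points).
  x = 11: rhs = 11, matching y values: none (0 points).
  x = 12: rhs = 9, matching y values: 3, 14 (2 points).
  x = 13: rhs = 11, matching y values: none (0 points).
  x = 14: rhs = 6, matching y values: none (0 points).
  x = 15: rhs = 0, matching y values: 0 (1 points).
  x = 16: rhs = 16, matching y values: 4, 13 (2 points).
Total affine count: 15.
Full point count |E(F_17)| = 15 + 1 = 16.
Hasse bound: |16 − (17+1)| = |-2| = 2 ≤ 2√17 ≈ 8.2462 ✓.


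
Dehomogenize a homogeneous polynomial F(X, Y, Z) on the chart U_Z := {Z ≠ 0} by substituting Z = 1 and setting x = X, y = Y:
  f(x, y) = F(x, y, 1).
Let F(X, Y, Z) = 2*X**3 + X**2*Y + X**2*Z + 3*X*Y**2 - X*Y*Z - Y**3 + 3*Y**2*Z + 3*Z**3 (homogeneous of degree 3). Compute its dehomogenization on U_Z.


f(x, y) = 2*x**3 + x**2*y + x**2 + 3*x*y**2 - x*y - y**3 + 3*y**2 + 3

On U_Z we set Z = 1. Each monomial c·X^i·Y^j·Z^k in F becomes c·x^i·y^j·1^k = c·x^i·y^j.
Substituting Z = 1: F(X, Y, 1) = 2*x**3 + x**2*y + x**2 + 3*x*y**2 - x*y - y**3 + 3*y**2 + 3.
Note: deg(f) ≤ deg(F) = 3; strict inequality happens when F is divisible by Z (lost terms).


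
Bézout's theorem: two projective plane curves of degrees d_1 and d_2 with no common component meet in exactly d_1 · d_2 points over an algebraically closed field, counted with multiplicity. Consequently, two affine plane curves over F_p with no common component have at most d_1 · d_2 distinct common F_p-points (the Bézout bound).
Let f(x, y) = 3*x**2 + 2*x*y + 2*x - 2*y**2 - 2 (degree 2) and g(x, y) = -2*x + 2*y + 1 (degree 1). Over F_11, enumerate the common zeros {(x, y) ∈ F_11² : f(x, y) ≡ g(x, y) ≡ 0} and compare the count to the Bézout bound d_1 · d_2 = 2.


Common zeros: ∅; count = 0; Bézout bound = 2.

deg(f) = 2, deg(g) = 1, so Bézout bound = 2.
Scan x ∈ F_11. For each x, list the y ∈ F_11 with f(x, y) ≡ 0 and those with g(x, y) ≡ 0 (mod 11); the common zeros in that column are the intersection.
  x = 0: f ≡ 0 at y ∈ ∅; g ≡ 0 at y ∈ {5}; common: ∅.
  x = 1: f ≡ 0 at y ∈ ∅; g ≡ 0 at y ∈ {6}; common: ∅.
  x = 2: f ≡ 0 at y ∈ ∅; g ≡ 0 at y ∈ {7}; common: ∅.
  x = 3: f ≡ 0 at y ∈ {5, 9}; g ≡ 0 at y ∈ {8}; common: ∅.
  x = 4: f ≡ 0 at y ∈ {5, 10}; g ≡ 0 at y ∈ {9}; common: ∅.
  x = 5: f ≡ 0 at y ∈ {7, 9}; g ≡ 0 at y ∈ {10}; common: ∅.
  x = 6: f ≡ 0 at y ∈ ∅; g ≡ 0 at y ∈ {0}; common: ∅.
  x = 7: f ≡ 0 at y ∈ {8, 10}; g ≡ 0 at y ∈ {1}; common: ∅.
  x = 8: f ≡ 0 at y ∈ {1, 7}; g ≡ 0 at y ∈ {2}; common: ∅.
  x = 9: f ≡ 0 at y ∈ {1, 8}; g ≡ 0 at y ∈ {3}; common: ∅.
  x = 10: f ≡ 0 at y ∈ ∅; g ≡ 0 at y ∈ {4}; common: ∅.
Collecting: common zeros = ∅, so the count is 0.
Comparison with the Bézout bound: 0 ≤ 2 = deg(f)·deg(g), as expected for curves with no common component (the affine F_11-count falls short of the bound because intersections may lie at infinity, over extension fields, or carry multiplicity).


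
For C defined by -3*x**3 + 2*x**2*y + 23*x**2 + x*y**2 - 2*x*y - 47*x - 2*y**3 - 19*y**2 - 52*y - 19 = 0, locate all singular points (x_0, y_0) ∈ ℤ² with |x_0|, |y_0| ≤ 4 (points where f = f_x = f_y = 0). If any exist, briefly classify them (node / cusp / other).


Singular points: {(2, -3)}; classification: node.

Compute partial derivatives:
  f_x = -9*x**2 + 4*x*y + 46*x + y**2 - 2*y - 47.
  f_y = 2*x**2 + 2*x*y - 2*x - 6*y**2 - 38*y - 52.
Scan x_0 ∈ {−4, ..., 4}. For each x_0, f_y(x_0, y) is a polynomial in y; find its integer roots y ∈ {−4, ..., 4}, then test f_x and f at those candidates.
  x = -4: f_y(-4, y) = -6*y**2 - 46*y - 12; no integer root y with |y| ≤ 4.
  x = -3: f_y(-3, y) = -6*y**2 - 44*y - 28; no integer root y with |y| ≤ 4.
  x = -2: f_y(-2, y) = -6*y**2 - 42*y - 40; no integer root y with |y| ≤ 4.
  x = -1: f_y(-1, y) = -6*y**2 - 40*y - 48; no integer root y with |y| ≤ 4.
  x = 0: f_y(0, y) = -6*y**2 - 38*y - 52; vanishes at y ∈ {-2}. (0, -2): f_x = -39 ≠ 0.
  x = 1: f_y(1, y) = -6*y**2 - 36*y - 52; no integer root y with |y| ≤ 4.
  x = 2: f_y(2, y) = -6*y**2 - 34*y - 48; vanishes at y ∈ {-3}. (2, -3): f_x = 0, f = 0 — SINGULAR.
  x = 3: f_y(3, y) = -6*y**2 - 32*y - 40; vanishes at y ∈ {-2}. (3, -2): f_x = -6 ≠ 0.
  x = 4: f_y(4, y) = -6*y**2 - 30*y - 28; no integer root y with |y| ≤ 4.
Only singular point on the grid: (2, -3).
Classify: substitute x = 2 + u, y = -3 + v and expand: f = -3*u**3 + 2*u**2*v - u**2 + u*v**2 - 2*v**3 + v**2.
No constant or linear terms (consistent with a singular point). Quadratic part: -u**2 + v**2. Cubic part: -3*u**3 + 2*u**2*v + u*v**2 - 2*v**3.
The quadratic part v**2 - u**2 = (v − u)(v + u) splits into two distinct linear factors, so there are two distinct tangent lines y − -3 = ±(x − 2) — this is a node (ordinary double point).
Classification: node.


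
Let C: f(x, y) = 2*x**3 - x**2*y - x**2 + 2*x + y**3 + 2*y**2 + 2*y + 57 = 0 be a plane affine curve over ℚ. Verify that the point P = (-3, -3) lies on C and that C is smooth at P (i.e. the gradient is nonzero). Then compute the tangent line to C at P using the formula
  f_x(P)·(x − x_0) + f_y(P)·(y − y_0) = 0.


Tangent line at P: 44*x + 8*y + 156 = 0.

Step 1: f(-3, -3) = 0, so P lies on C.
Step 2: partial derivatives
  f_x(x, y) = 6*x**2 - 2*x*y - 2*x + 2, f_y(x, y) = -x**2 + 3*y**2 + 4*y + 2.
  f_x(P) = 44, f_y(P) = 8 (gradient nonzero, so P is smooth).
Step 3: tangent line at P: 44·(x − -3) + 8·(y − -3) = 0.
Expanding: 44*x + 8*y + 156 = 0.


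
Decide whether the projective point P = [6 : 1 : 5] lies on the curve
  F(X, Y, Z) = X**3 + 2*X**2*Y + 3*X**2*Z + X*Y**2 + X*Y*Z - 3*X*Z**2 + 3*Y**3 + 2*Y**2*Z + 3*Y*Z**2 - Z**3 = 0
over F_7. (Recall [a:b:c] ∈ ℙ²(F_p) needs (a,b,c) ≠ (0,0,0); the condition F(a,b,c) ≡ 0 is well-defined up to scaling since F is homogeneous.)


F(6,1,5) ≡ 6 (mod 7); P is NOT on the curve.

Evaluate F(6, 1, 5) term-by-term (mod 7).
  X**3 ↦ 1·216·1·1 = 216
  2*X**2*Y ↦ 2·36·1·1 = 72
  3*X**2*Z ↦ 3·36·1·5 = 540
  X*Y**2 ↦ 1·6·1·1 = 6
  X*Y*Z ↦ 1·6·1·5 = 30
  -3*X*Z**2 ↦ -3·6·1·25 = -450
  3*Y**3 ↦ 3·1·1·1 = 3
  2*Y**2*Z ↦ 2·1·1·5 = 10
  3*Y*Z**2 ↦ 3·1·1·25 = 75
  -Z**3 ↦ -1·1·1·125 = -125
Sum: F(6, 1, 5) = (216) + (72) + (540) + (6) + (30) + (-450) + (3) + (10) + (75) + (-125) = 377.
Reducing mod 7: 377 ≡ 6 (mod 7).
Since F(a, b, c) ≡ 6 ≠ 0 (mod 7), P does NOT lie on the curve.


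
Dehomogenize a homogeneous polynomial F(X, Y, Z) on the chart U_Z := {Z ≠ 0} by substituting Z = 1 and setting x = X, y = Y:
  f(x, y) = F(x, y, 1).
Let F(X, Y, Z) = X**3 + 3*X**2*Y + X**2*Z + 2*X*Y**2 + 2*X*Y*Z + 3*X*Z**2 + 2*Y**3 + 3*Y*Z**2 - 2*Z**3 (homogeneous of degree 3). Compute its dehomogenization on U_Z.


f(x, y) = x**3 + 3*x**2*y + x**2 + 2*x*y**2 + 2*x*y + 3*x + 2*y**3 + 3*y - 2

On U_Z we set Z = 1. Each monomial c·X^i·Y^j·Z^k in F becomes c·x^i·y^j·1^k = c·x^i·y^j.
Substituting Z = 1: F(X, Y, 1) = x**3 + 3*x**2*y + x**2 + 2*x*y**2 + 2*x*y + 3*x + 2*y**3 + 3*y - 2.
Note: deg(f) ≤ deg(F) = 3; strict inequality happens when F is divisible by Z (lost terms).


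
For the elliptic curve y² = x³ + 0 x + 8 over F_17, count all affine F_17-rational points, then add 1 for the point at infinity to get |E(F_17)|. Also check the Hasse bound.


Affine points = {(0, 5), (0, 12), (1, 3), (1, 14), (2, 4), (2, 13), (3, 1), (3, 16), (4, 2), (4, 15), (11, 8), (11, 9), (12, 6), (12, 11), (14, 7), (14, 10), (15, 0)}; affine count = 17; |E(F_17)| = 18.

Discriminant check: Δ ∝ 4a³ + 27b² = 4·0³ + 27·8² = 4·0 + 27·64 ≡ 11 (mod 17). Nonzero ⇒ E is nonsingular.
For each x ∈ F_17, compute rhs = x³ + 0·x + 8 mod 17, then count y ∈ F_17 with y² ≡ rhs.
  x = 0: rhs = 8, matching y values: 5, 12 (2 points).
  x = 1: rhs = 9, matching y values: 3, 14 (2 points).
  x = 2: rhs = 16, matching y values: 4, 13 (2 points).
  x = 3: rhs = 1, matching y values: 1, 16 (2 points).
  x = 4: rhs = 4, matching y values: 2, 15 (2 points).
  x = 5: rhs = 14, matching y values: none (0 points).
  x = 6: rhs = 3, matching y values: none (0 points).
  x = 7: rhs = 11, matching y values: none (0 points).
  x = 8: rhs = 10, matching y values: none (0 points).
  x = 9: rhs = 6, matching y values: none (0 points).
  x = 10: rhs = 5, matching y values: none (0 points).
  x = 11: rhs = 13, matching y values: 8, 9 (2 points).
  x = 12: rhs = 2, matching y values: 6, 11 (2 points).
  x = 13: rhs = 12, matching y values: none (0 points).
  x = 14: rhs = 15, matching y values: 7, 10 (2 points).
  x = 15: rhs = 0, matching y values: 0 (1 points).
  x = 16: rhs = 7, matching y values: none (0 points).
Total affine count: 17.
Full point count |E(F_17)| = 17 + 1 = 18.
Hasse bound: |18 − (17+1)| = |0| = 0 ≤ 2√17 ≈ 8.2462 ✓.


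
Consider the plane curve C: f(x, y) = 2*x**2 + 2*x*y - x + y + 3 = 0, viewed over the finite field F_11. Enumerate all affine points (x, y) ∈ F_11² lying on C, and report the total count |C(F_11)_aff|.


Affine F_11-points: {(0, 8), (1, 6), (2, 7), (3, 10), (4, 10), (6, 4), (7, 4), (8, 7), (9, 8), (10, 6)}; count = 10.

For each of the 121 pairs (x, y) ∈ F_11², evaluate f(x, y) mod 11. Record the zeros.
  x = 0: [0↦3, 1↦4, 2↦5, 3↦6, 4↦7, 5↦8, 6↦9, 7↦10, 8↦0, 9↦1, 10↦2]  zeros at y ∈ {8}
  x = 1: [0↦4, 1↦7, 2↦10, 3↦2, 4↦5, 5↦8, 6↦0, 7↦3, 8↦6, 9↦9, 10↦1]  zeros at y ∈ {6}
  x = 2: [0↦9, 1↦3, 2↦8, 3↦2, 4↦7, 5↦1, 6↦6, 7↦0, 8↦5, 9↦10, 10↦4]  zeros at y ∈ {7}
  x = 3: [0↦7, 1↦3, 2↦10, 3↦6, 4↦2, 5↦9, 6↦5, 7↦1, 8↦8, 9↦4, 10↦0]  zeros at y ∈ {10}
  x = 4: [0↦9, 1↦7, 2↦5, 3↦3, 4↦1, 5↦10, 6↦8, 7↦6, 8↦4, 9↦2, 10↦0]  zeros at y ∈ {10}
  x = 5: [0↦4, 1↦4, 2↦4, 3↦4, 4↦4, 5↦4, 6↦4, 7↦4, 8↦4, 9↦4, 10↦4]  zeros at y ∈ ∅
  x = 6: [0↦3, 1↦5, 2↦7, 3↦9, 4↦0, 5↦2, 6↦4, 7↦6, 8↦8, 9↦10, 10↦1]  zeros at y ∈ {4}
  x = 7: [0↦6, 1↦10, 2↦3, 3↦7, 4↦0, 5↦4, 6↦8, 7↦1, 8↦5, 9↦9, 10↦2]  zeros at y ∈ {4}
  x = 8: [0↦2, 1↦8, 2↦3, 3↦9, 4↦4, 5↦10, 6↦5, 7↦0, 8↦6, 9↦1, 10↦7]  zeros at y ∈ {7}
  x = 9: [0↦2, 1↦10, 2↦7, 3↦4, 4↦1, 5↦9, 6↦6, 7↦3, 8↦0, 9↦8, 10↦5]  zeros at y ∈ {8}
  x = 10: [0↦6, 1↦5, 2↦4, 3↦3, 4↦2, 5↦1, 6↦0, 7↦10, 8↦9, 9↦8, 10↦7]  zeros at y ∈ {6}
Collecting zeros: affine points = {(0, 8), (1, 6), (2, 7), (3, 10), (4, 10), (6, 4), (7, 4), (8, 7), (9, 8), (10, 6)}.
Total count |C(F_11)_aff| = 10.


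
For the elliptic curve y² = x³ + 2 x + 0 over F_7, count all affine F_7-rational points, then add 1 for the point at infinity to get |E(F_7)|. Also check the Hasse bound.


Affine points = {(0, 0), (4, 3), (4, 4), (5, 3), (5, 4), (6, 2), (6, 5)}; affine count = 7; |E(F_7)| = 8.

Discriminant check: Δ ∝ 4a³ + 27b² = 4·2³ + 27·0² = 4·8 + 27·0 ≡ 4 (mod 7). Nonzero ⇒ E is nonsingular.
For each x ∈ F_7, compute rhs = x³ + 2·x + 0 mod 7, then count y ∈ F_7 with y² ≡ rhs.
  x = 0: rhs = 0, matching y values: 0 (1 points).
  x = 1: rhs = 3, matching y values: none (0 points).
  x = 2: rhs = 5, matching y values: none (0 points).
  x = 3: rhs = 5, matching y values: none (0 points).
  x = 4: rhs = 2, matching y values: 3, 4 (2 points).
  x = 5: rhs = 2, matching y values: 3, 4 (2 points).
  x = 6: rhs = 4, matching y values: 2, 5 (2 points).
Total affine count: 7.
Full point count |E(F_7)| = 7 + 1 = 8.
Hasse bound: |8 − (7+1)| = |0| = 0 ≤ 2√7 ≈ 5.2915 ✓.


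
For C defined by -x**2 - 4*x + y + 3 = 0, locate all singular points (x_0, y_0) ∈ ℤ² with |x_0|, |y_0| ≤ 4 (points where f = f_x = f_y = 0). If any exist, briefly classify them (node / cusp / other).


No singular points in the scanned grid; C is smooth there.

Compute partial derivatives:
  f_x = -2*x - 4.
  f_y = 1.
f_y = 1 is a nonzero constant, so f_y never vanishes: no point (x, y) can satisfy f = f_x = f_y = 0. In particular no (x, y) ∈ {−4, ..., 4}² is singular; the curve is smooth.


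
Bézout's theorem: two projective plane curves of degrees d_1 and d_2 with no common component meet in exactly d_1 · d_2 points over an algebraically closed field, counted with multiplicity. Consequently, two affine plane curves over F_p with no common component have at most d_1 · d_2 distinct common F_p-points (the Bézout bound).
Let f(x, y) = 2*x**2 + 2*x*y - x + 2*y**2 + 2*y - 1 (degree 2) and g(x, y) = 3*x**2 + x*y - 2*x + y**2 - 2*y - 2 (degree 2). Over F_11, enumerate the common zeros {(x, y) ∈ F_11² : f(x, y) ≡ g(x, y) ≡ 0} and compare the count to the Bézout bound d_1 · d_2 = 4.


Common zeros: ∅; count = 0; Bézout bound = 4.

deg(f) = 2, deg(g) = 2, so Bézout bound = 4.
Scan x ∈ F_11. For each x, list the y ∈ F_11 with f(x, y) ≡ 0 and those with g(x, y) ≡ 0 (mod 11); the common zeros in that column are the intersection.
  x = 0: f ≡ 0 at y ∈ {2, 8}; g ≡ 0 at y ∈ {6, 7}; common: ∅.
  x = 1: f ≡ 0 at y ∈ {0, 9}; g ≡ 0 at y ∈ {4, 8}; common: ∅.
  x = 2: f ≡ 0 at y ∈ ∅; g ≡ 0 at y ∈ {4, 7}; common: ∅.
  x = 3: f ≡ 0 at y ∈ ∅; g ≡ 0 at y ∈ ∅; common: ∅.
  x = 4: f ≡ 0 at y ∈ {2, 4}; g ≡ 0 at y ∈ ∅; common: ∅.
  x = 5: f ≡ 0 at y ∈ {0, 5}; g ≡ 0 at y ∈ ∅; common: ∅.
  x = 6: f ≡ 0 at y ∈ ∅; g ≡ 0 at y ∈ {1, 6}; common: ∅.
  x = 7: f ≡ 0 at y ∈ {5, 9}; g ≡ 0 at y ∈ ∅; common: ∅.
  x = 8: f ≡ 0 at y ∈ ∅; g ≡ 0 at y ∈ {8}; common: ∅.
  x = 9: f ≡ 0 at y ∈ {4, 8}; g ≡ 0 at y ∈ {1, 3}; common: ∅.
  x = 10: f ≡ 0 at y ∈ ∅; g ≡ 0 at y ∈ ∅; common: ∅.
Collecting: common zeros = ∅, so the count is 0.
Comparison with the Bézout bound: 0 ≤ 4 = deg(f)·deg(g), as expected for curves with no common component (the affine F_11-count falls short of the bound because intersections may lie at infinity, over extension fields, or carry multiplicity).


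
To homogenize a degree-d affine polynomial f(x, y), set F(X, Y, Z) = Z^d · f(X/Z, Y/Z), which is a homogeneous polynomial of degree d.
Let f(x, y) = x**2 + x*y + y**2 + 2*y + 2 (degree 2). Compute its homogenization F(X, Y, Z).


F(X, Y, Z) = X**2 + X*Y + Y**2 + 2*Y*Z + 2*Z**2

deg(f) = 2.
Substitute x = X/Z, y = Y/Z into f, then multiply by Z^2.
  monomial 1·x^2·y^0 ↦ 1·X^2·Y^0·Z^0.
  monomial 1·x^1·y^1 ↦ 1·X^1·Y^1·Z^0.
  monomial 1·x^0·y^2 ↦ 1·X^0·Y^2·Z^0.
  monomial 2·x^0·y^1 ↦ 2·X^0·Y^1·Z^1.
  monomial 2·x^0·y^0 ↦ 2·X^0·Y^0·Z^2.
Collecting: F(X, Y, Z) = X**2 + X*Y + Y**2 + 2*Y*Z + 2*Z**2.


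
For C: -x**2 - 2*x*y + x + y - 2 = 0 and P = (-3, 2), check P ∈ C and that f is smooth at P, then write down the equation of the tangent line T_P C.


Tangent line at P: 3*x + 7*y - 5 = 0.

Step 1: f(-3, 2) = 0, so P lies on C.
Step 2: partial derivatives
  f_x(x, y) = -2*x - 2*y + 1, f_y(x, y) = 1 - 2*x.
  f_x(P) = 3, f_y(P) = 7 (gradient nonzero, so P is smooth).
Step 3: tangent line at P: 3·(x − -3) + 7·(y − 2) = 0.
Expanding: 3*x + 7*y - 5 = 0.


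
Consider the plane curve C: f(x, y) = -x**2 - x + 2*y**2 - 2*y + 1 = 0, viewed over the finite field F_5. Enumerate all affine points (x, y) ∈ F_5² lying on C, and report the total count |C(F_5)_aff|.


Affine F_5-points: {(0, 2), (0, 4), (2, 0), (2, 1), (4, 2), (4, 4)}; count = 6.

For each of the 25 pairs (x, y) ∈ F_5², evaluate f(x, y) mod 5. Record the zeros.
  x = 0: [0↦1, 1↦1, 2↦0, 3↦3, 4↦0]  zeros at y ∈ {2, 4}
  x = 1: [0↦4, 1↦4, 2↦3, 3↦1, 4↦3]  zeros at y ∈ ∅
  x = 2: [0↦0, 1↦0, 2↦4, 3↦2, 4↦4]  zeros at y ∈ {0, 1}
  x = 3: [0↦4, 1↦4, 2↦3, 3↦1, 4↦3]  zeros at y ∈ ∅
  x = 4: [0↦1, 1↦1, 2↦0, 3↦3, 4↦0]  zeros at y ∈ {2, 4}
Collecting zeros: affine points = {(0, 2), (0, 4), (2, 0), (2, 1), (4, 2), (4, 4)}.
Total count |C(F_5)_aff| = 6.


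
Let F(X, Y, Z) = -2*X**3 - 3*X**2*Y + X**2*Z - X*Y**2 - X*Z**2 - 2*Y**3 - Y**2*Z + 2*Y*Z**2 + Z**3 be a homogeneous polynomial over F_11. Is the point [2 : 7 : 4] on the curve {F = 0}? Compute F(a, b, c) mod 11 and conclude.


F(2,7,4) ≡ 6 (mod 11); P is NOT on the curve.

Evaluate F(2, 7, 4) term-by-term (mod 11).
  -2*X**3 ↦ -2·8·1·1 = -16
  -3*X**2*Y ↦ -3·4·7·1 = -84
  X**2*Z ↦ 1·4·1·4 = 16
  -X*Y**2 ↦ -1·2·49·1 = -98
  -X*Z**2 ↦ -1·2·1·16 = -32
  -2*Y**3 ↦ -2·1·343·1 = -686
  -Y**2*Z ↦ -1·1·49·4 = -196
  2*Y*Z**2 ↦ 2·1·7·16 = 224
  Z**3 ↦ 1·1·1·64 = 64
Sum: F(2, 7, 4) = (-16) + (-84) + (16) + (-98) + (-32) + (-686) + (-196) + (224) + (64) = -808.
Reducing mod 11: -808 ≡ 6 (mod 11).
Since F(a, b, c) ≡ 6 ≠ 0 (mod 11), P does NOT lie on the curve.


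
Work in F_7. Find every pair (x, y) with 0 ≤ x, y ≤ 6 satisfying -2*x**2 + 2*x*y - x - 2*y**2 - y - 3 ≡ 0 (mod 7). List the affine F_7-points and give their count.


Affine F_7-points: {(1, 1), (1, 3), (3, 1), (3, 5), (5, 3), (5, 5)}; count = 6.

For each of the 49 pairs (x, y) ∈ F_7², evaluate f(x, y) mod 7. Record the zeros.
  x = 0: [0↦4, 1↦1, 2↦1, 3↦4, 4↦3, 5↦5, 6↦3]  zeros at y ∈ ∅
  x = 1: [0↦1, 1↦0, 2↦2, 3↦0, 4↦1, 5↦5, 6↦5]  zeros at y ∈ {1, 3}
  x = 2: [0↦1, 1↦2, 2↦6, 3↦6, 4↦2, 5↦1, 6↦3]  zeros at y ∈ ∅
  x = 3: [0↦4, 1↦0, 2↦6, 3↦1, 4↦6, 5↦0, 6↦4]  zeros at y ∈ {1, 5}
  x = 4: [0↦3, 1↦1, 2↦2, 3↦6, 4↦6, 5↦2, 6↦1]  zeros at y ∈ ∅
  x = 5: [0↦5, 1↦5, 2↦1, 3↦0, 4↦2, 5↦0, 6↦1]  zeros at y ∈ {3, 5}
  x = 6: [0↦3, 1↦5, 2↦3, 3↦4, 4↦1, 5↦1, 6↦4]  zeros at y ∈ ∅
Collecting zeros: affine points = {(1, 1), (1, 3), (3, 1), (3, 5), (5, 3), (5, 5)}.
Total count |C(F_7)_aff| = 6.


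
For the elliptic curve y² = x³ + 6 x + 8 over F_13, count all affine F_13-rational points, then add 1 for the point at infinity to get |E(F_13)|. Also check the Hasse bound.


Affine points = {(3, 1), (3, 12), (6, 0), (7, 4), (7, 9), (8, 3), (8, 10), (11, 1), (11, 12), (12, 1), (12, 12)}; affine count = 11; |E(F_13)| = 12.

Discriminant check: Δ ∝ 4a³ + 27b² = 4·6³ + 27·8² = 4·216 + 27·64 ≡ 5 (mod 13). Nonzero ⇒ E is nonsingular.
For each x ∈ F_13, compute rhs = x³ + 6·x + 8 mod 13, then count y ∈ F_13 with y² ≡ rhs.
  x = 0: rhs = 8, matching y values: none (0 points).
  x = 1: rhs = 2, matching y values: none (0 points).
  x = 2: rhs = 2, matching y values: none (0 points).
  x = 3: rhs = 1, matching y values: 1, 12 (2 points).
  x = 4: rhs = 5, matching y values: none (0 points).
  x = 5: rhs = 7, matching y values: none (0 points).
  x = 6: rhs = 0, matching y values: 0 (1 points).
  x = 7: rhs = 3, matching y values: 4, 9 (2 points).
  x = 8: rhs = 9, matching y values: 3, 10 (2 points).
  x = 9: rhs = 11, matching y values: none (0 points).
  x = 10: rhs = 2, matching y values: none (0 points).
  x = 11: rhs = 1, matching y values: 1, 12 (2 points).
  x = 12: rhs = 1, matching y values: 1, 12 (2 points).
Total affine count: 11.
Full point count |E(F_13)| = 11 + 1 = 12.
Hasse bound: |12 − (13+1)| = |-2| = 2 ≤ 2√13 ≈ 7.2111 ✓.


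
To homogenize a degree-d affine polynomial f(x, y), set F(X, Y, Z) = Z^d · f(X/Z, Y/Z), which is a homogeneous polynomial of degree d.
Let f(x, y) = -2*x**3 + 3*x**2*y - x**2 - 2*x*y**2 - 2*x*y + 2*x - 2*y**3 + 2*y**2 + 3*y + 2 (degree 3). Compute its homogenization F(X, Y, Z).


F(X, Y, Z) = -2*X**3 + 3*X**2*Y - X**2*Z - 2*X*Y**2 - 2*X*Y*Z + 2*X*Z**2 - 2*Y**3 + 2*Y**2*Z + 3*Y*Z**2 + 2*Z**3

deg(f) = 3.
Substitute x = X/Z, y = Y/Z into f, then multiply by Z^3.
  monomial -2·x^3·y^0 ↦ -2·X^3·Y^0·Z^0.
  monomial 3·x^2·y^1 ↦ 3·X^2·Y^1·Z^0.
  monomial -1·x^2·y^0 ↦ -1·X^2·Y^0·Z^1.
  monomial -2·x^1·y^2 ↦ -2·X^1·Y^2·Z^0.
  monomial -2·x^1·y^1 ↦ -2·X^1·Y^1·Z^1.
  monomial 2·x^1·y^0 ↦ 2·X^1·Y^0·Z^2.
  monomial -2·x^0·y^3 ↦ -2·X^0·Y^3·Z^0.
  monomial 2·x^0·y^2 ↦ 2·X^0·Y^2·Z^1.
  monomial 3·x^0·y^1 ↦ 3·X^0·Y^1·Z^2.
  monomial 2·x^0·y^0 ↦ 2·X^0·Y^0·Z^3.
Collecting: F(X, Y, Z) = -2*X**3 + 3*X**2*Y - X**2*Z - 2*X*Y**2 - 2*X*Y*Z + 2*X*Z**2 - 2*Y**3 + 2*Y**2*Z + 3*Y*Z**2 + 2*Z**3.


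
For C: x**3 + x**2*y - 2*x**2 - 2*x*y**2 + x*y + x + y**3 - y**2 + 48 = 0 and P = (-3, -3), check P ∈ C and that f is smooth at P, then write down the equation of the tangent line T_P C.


Tangent line at P: 37*x + 3*y + 120 = 0.

Step 1: f(-3, -3) = 0, so P lies on C.
Step 2: partial derivatives
  f_x(x, y) = 3*x**2 + 2*x*y - 4*x - 2*y**2 + y + 1, f_y(x, y) = x**2 - 4*x*y + x + 3*y**2 - 2*y.
  f_x(P) = 37, f_y(P) = 3 (gradient nonzero, so P is smooth).
Step 3: tangent line at P: 37·(x − -3) + 3·(y − -3) = 0.
Expanding: 37*x + 3*y + 120 = 0.


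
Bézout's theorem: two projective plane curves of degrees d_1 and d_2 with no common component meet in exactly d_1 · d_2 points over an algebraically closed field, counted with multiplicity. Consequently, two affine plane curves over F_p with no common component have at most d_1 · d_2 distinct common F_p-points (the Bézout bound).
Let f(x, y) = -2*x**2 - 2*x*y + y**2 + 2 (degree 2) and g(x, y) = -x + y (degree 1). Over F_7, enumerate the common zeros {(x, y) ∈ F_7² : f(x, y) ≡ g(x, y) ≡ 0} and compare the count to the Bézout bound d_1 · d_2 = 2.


Common zeros: ∅; count = 0; Bézout bound = 2.

deg(f) = 2, deg(g) = 1, so Bézout bound = 2.
Scan x ∈ F_7. For each x, list the y ∈ F_7 with f(x, y) ≡ 0 and those with g(x, y) ≡ 0 (mod 7); the common zeros in that column are the intersection.
  x = 0: f ≡ 0 at y ∈ ∅; g ≡ 0 at y ∈ {0}; common: ∅.
  x = 1: f ≡ 0 at y ∈ {0, 2}; g ≡ 0 at y ∈ {1}; common: ∅.
  x = 2: f ≡ 0 at y ∈ ∅; g ≡ 0 at y ∈ {2}; common: ∅.
  x = 3: f ≡ 0 at y ∈ {1, 5}; g ≡ 0 at y ∈ {3}; common: ∅.
  x = 4: f ≡ 0 at y ∈ {2, 6}; g ≡ 0 at y ∈ {4}; common: ∅.
  x = 5: f ≡ 0 at y ∈ ∅; g ≡ 0 at y ∈ {5}; common: ∅.
  x = 6: f ≡ 0 at y ∈ {0, 5}; g ≡ 0 at y ∈ {6}; common: ∅.
Collecting: common zeros = ∅, so the count is 0.
Comparison with the Bézout bound: 0 ≤ 2 = deg(f)·deg(g), as expected for curves with no common component (the affine F_7-count falls short of the bound because intersections may lie at infinity, over extension fields, or carry multiplicity).
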